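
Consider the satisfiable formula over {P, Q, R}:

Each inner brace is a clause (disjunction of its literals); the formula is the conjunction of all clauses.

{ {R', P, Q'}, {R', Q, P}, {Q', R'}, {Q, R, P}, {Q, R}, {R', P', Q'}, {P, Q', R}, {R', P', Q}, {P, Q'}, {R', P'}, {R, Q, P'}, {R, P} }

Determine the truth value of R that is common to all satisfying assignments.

Suppose R = 1.
Unit clause (Q') forces Q = 0.
Unit clause (P) forces P = 1.
That conflicts with the unit clause (P').
So every satisfying assignment has R = False.

False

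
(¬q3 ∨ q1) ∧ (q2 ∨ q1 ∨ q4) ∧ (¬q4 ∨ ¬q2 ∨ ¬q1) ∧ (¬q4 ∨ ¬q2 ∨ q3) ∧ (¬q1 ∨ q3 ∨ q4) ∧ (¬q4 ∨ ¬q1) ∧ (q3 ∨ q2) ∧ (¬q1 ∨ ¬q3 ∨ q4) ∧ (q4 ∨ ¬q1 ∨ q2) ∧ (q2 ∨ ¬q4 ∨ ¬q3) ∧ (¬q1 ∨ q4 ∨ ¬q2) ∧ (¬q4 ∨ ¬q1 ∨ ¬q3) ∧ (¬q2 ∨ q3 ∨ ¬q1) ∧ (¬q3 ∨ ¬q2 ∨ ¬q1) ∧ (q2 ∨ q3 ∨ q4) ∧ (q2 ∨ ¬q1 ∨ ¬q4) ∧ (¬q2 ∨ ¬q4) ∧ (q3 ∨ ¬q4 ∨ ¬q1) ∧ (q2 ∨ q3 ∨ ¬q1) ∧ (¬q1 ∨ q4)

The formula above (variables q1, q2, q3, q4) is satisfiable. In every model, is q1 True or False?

False

Suppose q1 = True.
Unit clause (¬q4) forces q4 = False.
Now (q4) is unsatisfied and unit — conflict.
So every satisfying assignment has q1 = False.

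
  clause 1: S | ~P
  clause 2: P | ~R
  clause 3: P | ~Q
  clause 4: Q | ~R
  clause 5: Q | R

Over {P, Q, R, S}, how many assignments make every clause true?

2

There are 2^4 = 16 truth assignments over (P, Q, R, S).
Split on Q. With Q = 1, the clauses containing Q are satisfied and ~Q drops from the rest; 2 of the 2^3 = 8 assignments to the other variables satisfy what remains.
With Q = 0, by the same count on the reduced clause set, 0 assignments work.
(One model: P=T, Q=T, R=F, S=T.)
Total: 2 + 0 = 2.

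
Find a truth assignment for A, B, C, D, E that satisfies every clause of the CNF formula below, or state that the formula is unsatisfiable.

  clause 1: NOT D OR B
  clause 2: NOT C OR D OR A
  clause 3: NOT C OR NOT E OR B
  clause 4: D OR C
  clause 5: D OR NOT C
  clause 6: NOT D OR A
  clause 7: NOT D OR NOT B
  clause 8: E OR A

Case D = false:
From the singleton clause (C), C = true.
But (NOT C) is also a unit clause — contradiction.
So D must be the other value — set D = true.
From the singleton clause (B), B = true.
But (NOT B) is also a unit clause — contradiction.
Either choice for D ends in contradiction.

UNSATISFIABLE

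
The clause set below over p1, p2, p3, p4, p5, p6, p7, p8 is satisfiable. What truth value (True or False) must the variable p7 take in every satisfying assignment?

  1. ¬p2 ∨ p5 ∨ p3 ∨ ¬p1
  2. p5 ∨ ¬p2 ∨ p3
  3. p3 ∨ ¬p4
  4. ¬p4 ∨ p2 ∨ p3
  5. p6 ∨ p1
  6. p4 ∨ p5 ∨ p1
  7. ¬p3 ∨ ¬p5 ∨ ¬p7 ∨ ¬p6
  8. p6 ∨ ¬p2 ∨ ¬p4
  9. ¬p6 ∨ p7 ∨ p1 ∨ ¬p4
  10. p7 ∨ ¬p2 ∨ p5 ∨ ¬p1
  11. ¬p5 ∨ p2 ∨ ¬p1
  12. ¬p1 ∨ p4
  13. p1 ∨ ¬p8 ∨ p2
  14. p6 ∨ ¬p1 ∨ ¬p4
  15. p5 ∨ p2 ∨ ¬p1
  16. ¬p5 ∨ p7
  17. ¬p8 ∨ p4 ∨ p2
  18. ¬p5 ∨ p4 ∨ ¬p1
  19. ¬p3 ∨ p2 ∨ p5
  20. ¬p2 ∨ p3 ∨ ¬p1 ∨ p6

Suppose p7 = False.
From the singleton clause (¬p5), p5 = False.
Try p2 = False.
From the singleton clause (¬p1), p1 = False.
From the singleton clause (p6), p6 = True.
From the singleton clause (p4), p4 = True.
That conflicts with the unit clause (¬p4).
Backtrack on p2: now try p2 = True.
From the singleton clause (p3), p3 = True.
From the singleton clause (¬p1), p1 = False.
From the singleton clause (p6), p6 = True.
From the singleton clause (p4), p4 = True.
That conflicts with the unit clause (¬p4).
Both values of p2 lead to a conflict.
So every satisfying assignment has p7 = True.

True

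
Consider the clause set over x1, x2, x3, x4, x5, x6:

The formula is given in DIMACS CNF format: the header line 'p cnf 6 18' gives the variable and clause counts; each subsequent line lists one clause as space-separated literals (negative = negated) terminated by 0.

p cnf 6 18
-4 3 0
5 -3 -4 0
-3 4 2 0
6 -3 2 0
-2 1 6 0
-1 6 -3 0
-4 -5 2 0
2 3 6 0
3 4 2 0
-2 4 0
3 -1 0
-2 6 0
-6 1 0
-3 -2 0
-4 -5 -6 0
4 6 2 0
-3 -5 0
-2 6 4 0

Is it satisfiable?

No

Suppose x4 = False.
The clause (¬x2) is unit, so x2 = False.
The clause (¬x3) is unit, so x3 = False.
But (x3) is also a unit clause — contradiction.
Undo x4 and try x4 = True.
The clause (x3) is unit, so x3 = True.
The clause (x5) is unit, so x5 = True.
But (¬x5) is also a unit clause — contradiction.
Either choice for x4 ends in contradiction.
No assignment satisfies every clause.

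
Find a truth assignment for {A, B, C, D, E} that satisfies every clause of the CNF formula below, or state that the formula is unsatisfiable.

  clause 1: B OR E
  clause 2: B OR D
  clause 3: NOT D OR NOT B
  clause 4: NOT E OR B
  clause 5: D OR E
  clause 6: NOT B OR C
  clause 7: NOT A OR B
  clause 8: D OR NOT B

UNSATISFIABLE

Try B = true.
The clause (NOT D) is unit, so D = false.
But (D) is also a unit clause — contradiction.
That branch fails; take B = false instead.
The clause (E) is unit, so E = true.
But (NOT E) is also a unit clause — contradiction.
Neither B = true nor B = false works.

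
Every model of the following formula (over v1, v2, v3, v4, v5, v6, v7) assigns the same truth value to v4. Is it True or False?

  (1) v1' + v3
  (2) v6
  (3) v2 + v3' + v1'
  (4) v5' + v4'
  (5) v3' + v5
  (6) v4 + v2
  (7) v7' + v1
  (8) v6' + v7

False

Suppose v4 = 1.
Unit clause (v6) forces v6 = 1.
Unit clause (v5') forces v5 = 0.
Unit clause (v3') forces v3 = 0.
Unit clause (v1') forces v1 = 0.
Unit clause (v7') forces v7 = 0.
That conflicts with the unit clause (v7).
So every satisfying assignment has v4 = False.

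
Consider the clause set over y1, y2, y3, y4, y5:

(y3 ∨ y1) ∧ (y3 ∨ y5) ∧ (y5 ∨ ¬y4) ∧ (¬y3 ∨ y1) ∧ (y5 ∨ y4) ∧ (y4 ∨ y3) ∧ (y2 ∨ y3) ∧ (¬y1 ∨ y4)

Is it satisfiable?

Suppose y3 = True.
Unit clause (y1) forces y1 = True.
Unit clause (y4) forces y4 = True.
Unit clause (y5) forces y5 = True.
No clause remains; y2 is free.
A satisfying assignment: y1: True, y2: True, y3: True, y4: True, y5: True.

Satisfiable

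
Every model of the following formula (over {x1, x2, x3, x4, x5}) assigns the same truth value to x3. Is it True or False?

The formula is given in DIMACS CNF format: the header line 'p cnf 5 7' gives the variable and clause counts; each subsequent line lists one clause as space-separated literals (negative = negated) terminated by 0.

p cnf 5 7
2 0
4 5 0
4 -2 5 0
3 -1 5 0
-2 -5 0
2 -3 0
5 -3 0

Suppose x3 = True.
The clause (x2) is unit, so x2 = True.
The clause (¬x5) is unit, so x5 = False.
That conflicts with the unit clause (x5).
So every satisfying assignment has x3 = False.

False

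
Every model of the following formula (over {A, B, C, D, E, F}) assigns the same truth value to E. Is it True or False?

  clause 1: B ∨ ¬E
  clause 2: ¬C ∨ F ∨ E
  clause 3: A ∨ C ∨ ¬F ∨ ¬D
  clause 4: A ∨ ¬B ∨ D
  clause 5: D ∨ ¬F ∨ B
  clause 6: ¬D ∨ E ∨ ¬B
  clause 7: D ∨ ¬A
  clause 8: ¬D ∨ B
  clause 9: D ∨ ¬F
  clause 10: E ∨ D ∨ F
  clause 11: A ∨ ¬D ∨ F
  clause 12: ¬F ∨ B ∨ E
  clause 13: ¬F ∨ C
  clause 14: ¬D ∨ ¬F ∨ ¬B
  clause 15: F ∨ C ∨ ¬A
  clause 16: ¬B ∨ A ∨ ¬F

Suppose E = False.
Branch on C: set C = False.
(¬F) alone gives F = False.
(D) alone gives D = True.
(¬B) alone gives B = False.
Now (B) is unsatisfied and unit — conflict.
So C must be the other value — set C = True.
(F) alone gives F = True.
(D) alone gives D = True.
(¬B) alone gives B = False.
Now (B) is unsatisfied and unit — conflict.
Neither C = True nor C = False works.
So every satisfying assignment has E = True.

True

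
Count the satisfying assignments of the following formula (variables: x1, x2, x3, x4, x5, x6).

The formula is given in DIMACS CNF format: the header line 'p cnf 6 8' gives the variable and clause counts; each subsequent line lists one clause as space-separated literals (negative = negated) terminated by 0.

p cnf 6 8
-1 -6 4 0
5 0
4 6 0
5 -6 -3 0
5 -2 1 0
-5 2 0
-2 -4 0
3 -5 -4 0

There are 2^6 = 64 truth assignments over (x1, x2, x3, x4, x5, x6).
Split on x2. With x2 = True, the clauses containing x2 are satisfied and ¬x2 drops from the rest; 2 of the 2^5 = 32 assignments to the other variables satisfy what remains.
With x2 = False, by the same count on the reduced clause set, 0 assignments work.
Total: 2 + 0 = 2.

2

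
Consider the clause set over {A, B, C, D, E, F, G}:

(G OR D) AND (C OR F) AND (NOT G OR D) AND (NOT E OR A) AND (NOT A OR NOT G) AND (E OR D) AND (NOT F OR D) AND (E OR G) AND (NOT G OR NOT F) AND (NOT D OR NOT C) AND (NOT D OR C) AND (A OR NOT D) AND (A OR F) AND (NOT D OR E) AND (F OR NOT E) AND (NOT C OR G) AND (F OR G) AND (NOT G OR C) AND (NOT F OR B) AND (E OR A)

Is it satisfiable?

Unsatisfiable

Branch on G: set G = true.
The clause (D) is unit, so D = true.
The clause (NOT A) is unit, so A = false.
That conflicts with the unit clause (A).
Backtrack on G: now try G = false.
The clause (D) is unit, so D = true.
The clause (E) is unit, so E = true.
The clause (A) is unit, so A = true.
The clause (NOT C) is unit, so C = false.
That conflicts with the unit clause (C).
Neither G = true nor G = false works.
No assignment satisfies every clause.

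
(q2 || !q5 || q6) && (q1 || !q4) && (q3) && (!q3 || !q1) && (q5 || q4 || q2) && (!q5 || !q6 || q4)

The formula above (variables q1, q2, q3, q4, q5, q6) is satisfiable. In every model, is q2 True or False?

Suppose q2 = false.
(q3) alone gives q3 = true.
(!q1) alone gives q1 = false.
(!q4) alone gives q4 = false.
(q5) alone gives q5 = true.
(q6) alone gives q6 = true.
But (!q6) is also a unit clause — contradiction.
So every satisfying assignment has q2 = True.

True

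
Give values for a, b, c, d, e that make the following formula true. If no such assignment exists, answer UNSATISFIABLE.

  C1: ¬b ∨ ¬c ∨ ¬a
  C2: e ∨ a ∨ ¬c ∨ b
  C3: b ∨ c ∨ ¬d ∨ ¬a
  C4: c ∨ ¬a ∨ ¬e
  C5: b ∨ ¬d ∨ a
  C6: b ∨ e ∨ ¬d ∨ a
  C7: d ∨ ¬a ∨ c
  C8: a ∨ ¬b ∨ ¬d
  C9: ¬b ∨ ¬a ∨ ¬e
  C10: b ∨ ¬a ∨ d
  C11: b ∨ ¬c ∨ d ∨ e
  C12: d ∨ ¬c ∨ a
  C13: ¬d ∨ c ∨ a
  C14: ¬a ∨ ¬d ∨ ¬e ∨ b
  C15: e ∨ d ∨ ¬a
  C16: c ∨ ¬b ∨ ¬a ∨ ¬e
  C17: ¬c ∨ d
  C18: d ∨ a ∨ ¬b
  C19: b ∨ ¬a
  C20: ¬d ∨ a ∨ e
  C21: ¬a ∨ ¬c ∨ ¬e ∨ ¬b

a ↦ False, b ↦ False, c ↦ False, d ↦ False, e ↦ True

Try c = False.
Try a = False.
The clause (¬d) is unit, so d = False.
The clause (¬b) is unit, so b = False.
Every clause is now satisfied; e is unconstrained.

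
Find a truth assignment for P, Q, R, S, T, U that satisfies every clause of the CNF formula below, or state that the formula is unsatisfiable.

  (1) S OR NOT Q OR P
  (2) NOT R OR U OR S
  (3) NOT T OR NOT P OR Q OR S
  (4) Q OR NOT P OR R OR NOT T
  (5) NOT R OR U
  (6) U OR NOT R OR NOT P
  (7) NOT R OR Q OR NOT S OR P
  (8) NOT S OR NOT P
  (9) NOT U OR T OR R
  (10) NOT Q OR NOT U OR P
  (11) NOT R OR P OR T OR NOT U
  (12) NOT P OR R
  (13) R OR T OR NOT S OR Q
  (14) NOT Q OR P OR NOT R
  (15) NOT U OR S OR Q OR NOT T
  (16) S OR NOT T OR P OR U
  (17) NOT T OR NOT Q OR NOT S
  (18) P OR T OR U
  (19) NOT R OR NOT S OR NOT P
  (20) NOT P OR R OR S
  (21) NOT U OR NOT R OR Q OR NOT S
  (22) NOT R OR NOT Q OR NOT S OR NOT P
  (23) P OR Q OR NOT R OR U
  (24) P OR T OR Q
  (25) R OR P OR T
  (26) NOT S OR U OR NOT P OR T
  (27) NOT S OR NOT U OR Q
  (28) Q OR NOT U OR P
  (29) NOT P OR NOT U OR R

Try R = true.
(U) alone gives U = true.
Try S = false.
Try Q = true.
(P) alone gives P = true.
No clause remains; T is free.

P: true, Q: true, R: true, S: false, T: false, U: true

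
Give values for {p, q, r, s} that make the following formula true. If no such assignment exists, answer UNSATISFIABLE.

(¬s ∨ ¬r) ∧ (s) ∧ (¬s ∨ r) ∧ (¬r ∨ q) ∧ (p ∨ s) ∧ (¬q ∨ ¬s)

UNSATISFIABLE

The clause (s) is unit, so s = True.
The clause (¬r) is unit, so r = False.
But (r) is also a unit clause — contradiction.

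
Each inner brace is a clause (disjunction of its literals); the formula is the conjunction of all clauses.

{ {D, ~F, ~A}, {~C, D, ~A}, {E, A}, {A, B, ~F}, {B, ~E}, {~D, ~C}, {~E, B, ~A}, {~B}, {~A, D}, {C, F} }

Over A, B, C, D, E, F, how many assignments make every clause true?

There are 2^6 = 64 truth assignments over (A, B, C, D, E, F).
Split on E. With E = 1, the clauses containing E are satisfied and ~E drops from the rest; 0 of the 2^5 = 32 assignments to the other variables satisfy what remains.
With E = 0, by the same count on the reduced clause set, 1 assignment works.
Total: 0 + 1 = 1.

1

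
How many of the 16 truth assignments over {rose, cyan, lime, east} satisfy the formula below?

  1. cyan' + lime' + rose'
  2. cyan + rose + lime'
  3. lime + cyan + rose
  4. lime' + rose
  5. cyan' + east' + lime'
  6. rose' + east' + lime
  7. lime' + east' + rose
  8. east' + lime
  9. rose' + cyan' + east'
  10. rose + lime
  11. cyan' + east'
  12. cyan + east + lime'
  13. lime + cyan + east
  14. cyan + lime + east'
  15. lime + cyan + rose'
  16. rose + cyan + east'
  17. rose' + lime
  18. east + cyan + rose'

1

There are 2^4 = 16 truth assignments over (rose, cyan, lime, east).
Check each against the 18 clauses (columns in the order rose, cyan, lime, east):
  F F F F  ✗ fails (lime + cyan + rose)
  F F F T  ✗ fails (lime + cyan + rose)
  F F T F  ✗ fails (cyan + rose + lime')
  F F T T  ✗ fails (cyan + rose + lime')
  F T F F  ✗ fails (rose + lime)
  F T F T  ✗ fails (east' + lime)
  F T T F  ✗ fails (lime' + rose)
  F T T T  ✗ fails (lime' + rose)
  T F F F  ✗ fails (lime + cyan + east)
  T F F T  ✗ fails (rose' + east' + lime)
  T F T F  ✗ fails (cyan + east + lime')
  T F T T  ✓ satisfies all
  T T F F  ✗ fails (rose' + lime)
  T T F T  ✗ fails (rose' + east' + lime)
  T T T F  ✗ fails (cyan' + lime' + rose')
  T T T T  ✗ fails (cyan' + lime' + rose')
1 of the 16 rows is a model.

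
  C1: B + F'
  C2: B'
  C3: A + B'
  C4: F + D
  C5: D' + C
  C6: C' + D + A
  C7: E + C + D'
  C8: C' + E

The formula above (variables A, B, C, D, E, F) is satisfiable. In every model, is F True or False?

False

Suppose F = 1.
Unit clause (B) forces B = 1.
Now (B') is unsatisfied and unit — conflict.
So every satisfying assignment has F = False.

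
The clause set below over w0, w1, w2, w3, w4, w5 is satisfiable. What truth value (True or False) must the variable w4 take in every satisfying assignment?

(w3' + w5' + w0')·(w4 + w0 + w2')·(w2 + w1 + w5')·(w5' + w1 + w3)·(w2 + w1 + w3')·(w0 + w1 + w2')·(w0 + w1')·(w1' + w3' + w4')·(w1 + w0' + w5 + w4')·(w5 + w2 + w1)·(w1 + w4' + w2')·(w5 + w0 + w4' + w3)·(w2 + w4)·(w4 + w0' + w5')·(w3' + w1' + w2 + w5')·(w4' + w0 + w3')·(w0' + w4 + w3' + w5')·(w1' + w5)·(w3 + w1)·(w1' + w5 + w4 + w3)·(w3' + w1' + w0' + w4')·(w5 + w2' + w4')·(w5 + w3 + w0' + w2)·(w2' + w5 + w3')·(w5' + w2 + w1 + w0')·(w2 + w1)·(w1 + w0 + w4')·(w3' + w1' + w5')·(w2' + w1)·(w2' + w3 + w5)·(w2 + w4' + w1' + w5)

True

Suppose w4 = 0.
From the singleton clause (w2), w2 = 1.
From the singleton clause (w0), w0 = 1.
From the singleton clause (w5'), w5 = 0.
From the singleton clause (w1'), w1 = 0.
That conflicts with the unit clause (w1).
So every satisfying assignment has w4 = True.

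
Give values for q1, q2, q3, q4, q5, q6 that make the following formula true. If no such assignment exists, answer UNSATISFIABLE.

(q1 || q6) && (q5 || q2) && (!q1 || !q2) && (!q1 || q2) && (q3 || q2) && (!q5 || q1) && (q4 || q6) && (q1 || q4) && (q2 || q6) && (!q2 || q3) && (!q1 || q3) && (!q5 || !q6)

Try q1 = false.
The clause (q6) is unit, so q6 = true.
The clause (!q5) is unit, so q5 = false.
The clause (q2) is unit, so q2 = true.
The clause (q4) is unit, so q4 = true.
The clause (q3) is unit, so q3 = true.
All clauses are satisfied.

q1 ↦ false; q2 ↦ true; q3 ↦ true; q4 ↦ true; q5 ↦ false; q6 ↦ true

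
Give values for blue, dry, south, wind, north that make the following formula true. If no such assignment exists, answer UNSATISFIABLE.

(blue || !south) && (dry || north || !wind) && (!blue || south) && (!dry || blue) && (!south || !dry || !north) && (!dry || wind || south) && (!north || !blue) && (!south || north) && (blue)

UNSATISFIABLE

From the singleton clause (blue), blue = true.
From the singleton clause (south), south = true.
From the singleton clause (!north), north = false.
That conflicts with the unit clause (north).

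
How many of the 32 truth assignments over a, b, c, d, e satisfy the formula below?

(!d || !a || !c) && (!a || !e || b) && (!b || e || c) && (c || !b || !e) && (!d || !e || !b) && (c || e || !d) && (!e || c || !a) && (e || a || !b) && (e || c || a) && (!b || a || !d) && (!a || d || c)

There are 2^5 = 32 truth assignments over (a, b, c, d, e).
Split on b. With b = true, the clauses containing b are satisfied and !b drops from the rest; 3 of the 2^4 = 16 assignments to the other variables satisfy what remains.
With b = false, by the same count on the reduced clause set, 7 assignments work.
(One model: a=F, b=F, c=F, d=F, e=T.)
Total: 3 + 7 = 10.

10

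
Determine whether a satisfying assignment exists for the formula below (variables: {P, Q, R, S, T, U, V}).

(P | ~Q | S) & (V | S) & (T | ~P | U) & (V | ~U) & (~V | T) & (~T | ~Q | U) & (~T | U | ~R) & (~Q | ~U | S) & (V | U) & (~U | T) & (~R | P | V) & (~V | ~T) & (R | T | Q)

Unsatisfiable

Suppose V = 1.
Unit clause (T) forces T = 1.
That conflicts with the unit clause (~T).
Backtrack on V: now try V = 0.
Unit clause (S) forces S = 1.
Unit clause (~U) forces U = 0.
That conflicts with the unit clause (U).
Both values of V lead to a conflict.
No assignment satisfies every clause.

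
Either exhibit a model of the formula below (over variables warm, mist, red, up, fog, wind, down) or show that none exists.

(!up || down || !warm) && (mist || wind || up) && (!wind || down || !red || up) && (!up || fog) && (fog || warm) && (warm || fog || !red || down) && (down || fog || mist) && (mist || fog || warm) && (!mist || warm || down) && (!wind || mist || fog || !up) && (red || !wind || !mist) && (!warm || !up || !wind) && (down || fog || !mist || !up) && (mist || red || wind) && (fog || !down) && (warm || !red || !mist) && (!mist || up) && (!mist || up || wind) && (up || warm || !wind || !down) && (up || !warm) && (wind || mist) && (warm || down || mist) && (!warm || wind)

warm=false, mist=true, red=false, up=true, fog=true, wind=false, down=true

Try up = true.
From the singleton clause (fog), fog = true.
Try down = true.
Try warm = false.
Try red = false.
Try wind = false.
From the singleton clause (mist), mist = true.
Every clause now holds.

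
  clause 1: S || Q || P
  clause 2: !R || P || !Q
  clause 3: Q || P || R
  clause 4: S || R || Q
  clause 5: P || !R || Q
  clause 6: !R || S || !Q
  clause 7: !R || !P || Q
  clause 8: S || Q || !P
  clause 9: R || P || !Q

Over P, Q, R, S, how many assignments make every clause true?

4

There are 2^4 = 16 truth assignments over (P, Q, R, S).
Check each against the 9 clauses (columns in the order P, Q, R, S):
  F F F F  ✗ fails (S || Q || P)
  F F F T  ✗ fails (Q || P || R)
  F F T F  ✗ fails (S || Q || P)
  F F T T  ✗ fails (P || !R || Q)
  F T F F  ✗ fails (R || P || !Q)
  F T F T  ✗ fails (R || P || !Q)
  F T T F  ✗ fails (!R || P || !Q)
  F T T T  ✗ fails (!R || P || !Q)
  T F F F  ✗ fails (S || R || Q)
  T F F T  ✓ satisfies all
  T F T F  ✗ fails (!R || !P || Q)
  T F T T  ✗ fails (!R || !P || Q)
  T T F F  ✓ satisfies all
  T T F T  ✓ satisfies all
  T T T F  ✗ fails (!R || S || !Q)
  T T T T  ✓ satisfies all
4 of the 16 rows are models.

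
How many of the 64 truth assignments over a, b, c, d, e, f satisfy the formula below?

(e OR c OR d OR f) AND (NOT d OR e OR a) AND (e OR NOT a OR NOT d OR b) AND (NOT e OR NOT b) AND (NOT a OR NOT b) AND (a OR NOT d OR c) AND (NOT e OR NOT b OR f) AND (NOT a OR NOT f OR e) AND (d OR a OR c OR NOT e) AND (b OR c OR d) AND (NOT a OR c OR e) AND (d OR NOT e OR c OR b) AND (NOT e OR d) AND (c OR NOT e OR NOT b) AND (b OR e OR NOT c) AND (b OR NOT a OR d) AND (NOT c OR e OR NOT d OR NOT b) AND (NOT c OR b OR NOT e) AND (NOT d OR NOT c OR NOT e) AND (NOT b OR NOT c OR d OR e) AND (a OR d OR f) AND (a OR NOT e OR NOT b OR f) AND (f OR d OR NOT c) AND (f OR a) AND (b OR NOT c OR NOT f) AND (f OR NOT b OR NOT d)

There are 2^6 = 64 truth assignments over (a, b, c, d, e, f).
Split on f. With f = true, the clauses containing f are satisfied and NOT f drops from the rest; 2 of the 2^5 = 32 assignments to the other variables satisfy what remains.
With f = false, by the same count on the reduced clause set, 1 assignment works.
(One model: a=F, b=T, c=F, d=F, e=F, f=T.)
Total: 2 + 1 = 3.

3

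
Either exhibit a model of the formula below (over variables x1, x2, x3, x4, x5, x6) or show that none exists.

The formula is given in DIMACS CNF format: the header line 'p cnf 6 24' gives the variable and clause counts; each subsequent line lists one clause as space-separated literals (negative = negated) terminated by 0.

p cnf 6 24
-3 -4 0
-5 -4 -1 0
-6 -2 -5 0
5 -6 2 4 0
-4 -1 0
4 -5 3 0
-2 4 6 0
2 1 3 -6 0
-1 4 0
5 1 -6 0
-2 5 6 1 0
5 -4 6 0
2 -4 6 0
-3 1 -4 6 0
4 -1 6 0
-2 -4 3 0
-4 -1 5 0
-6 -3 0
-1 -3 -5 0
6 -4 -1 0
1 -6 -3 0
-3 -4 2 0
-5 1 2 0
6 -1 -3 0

x1: False,  x2: False,  x3: True,  x4: False,  x5: False,  x6: False

Try x3 = True.
From the singleton clause (¬x4), x4 = False.
From the singleton clause (¬x1), x1 = False.
From the singleton clause (¬x6), x6 = False.
From the singleton clause (¬x2), x2 = False.
From the singleton clause (¬x5), x5 = False.
This assignment satisfies each clause.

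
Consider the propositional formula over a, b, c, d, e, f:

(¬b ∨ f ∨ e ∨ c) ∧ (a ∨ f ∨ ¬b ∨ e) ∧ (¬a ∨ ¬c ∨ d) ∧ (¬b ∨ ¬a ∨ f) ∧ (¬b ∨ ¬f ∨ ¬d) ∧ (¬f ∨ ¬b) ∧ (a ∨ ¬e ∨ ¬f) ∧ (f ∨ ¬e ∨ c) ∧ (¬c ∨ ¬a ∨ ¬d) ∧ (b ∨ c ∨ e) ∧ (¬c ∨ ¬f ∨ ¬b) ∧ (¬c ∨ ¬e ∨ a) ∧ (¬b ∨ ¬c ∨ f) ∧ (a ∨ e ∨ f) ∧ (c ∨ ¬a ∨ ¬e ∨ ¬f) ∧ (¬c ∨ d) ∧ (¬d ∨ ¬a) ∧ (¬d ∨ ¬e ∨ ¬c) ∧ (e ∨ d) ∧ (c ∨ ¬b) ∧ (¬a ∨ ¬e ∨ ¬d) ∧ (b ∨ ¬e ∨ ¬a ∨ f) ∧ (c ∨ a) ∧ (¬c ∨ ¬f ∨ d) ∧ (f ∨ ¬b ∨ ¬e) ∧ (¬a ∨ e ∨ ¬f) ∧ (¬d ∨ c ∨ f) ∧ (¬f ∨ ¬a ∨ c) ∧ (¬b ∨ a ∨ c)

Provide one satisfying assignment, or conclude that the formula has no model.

Case f = True:
From the singleton clause (¬b), b = False.
Case a = False:
From the singleton clause (¬e), e = False.
From the singleton clause (c), c = True.
From the singleton clause (d), d = True.
All clauses are satisfied.

a: False; b: False; c: True; d: True; e: False; f: True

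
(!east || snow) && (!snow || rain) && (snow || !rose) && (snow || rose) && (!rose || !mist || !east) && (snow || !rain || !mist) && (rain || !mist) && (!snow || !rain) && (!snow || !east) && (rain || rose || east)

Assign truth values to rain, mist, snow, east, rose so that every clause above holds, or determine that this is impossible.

UNSATISFIABLE

Suppose east = false.
Suppose snow = false.
Unit clause (!rose) forces rose = false.
But (rose) is also a unit clause — contradiction.
So snow must be the other value — set snow = true.
Unit clause (rain) forces rain = true.
But (!rain) is also a unit clause — contradiction.
Both values of snow lead to a conflict.
So east must be the other value — set east = true.
Unit clause (snow) forces snow = true.
But (!snow) is also a unit clause — contradiction.
Both values of east lead to a conflict.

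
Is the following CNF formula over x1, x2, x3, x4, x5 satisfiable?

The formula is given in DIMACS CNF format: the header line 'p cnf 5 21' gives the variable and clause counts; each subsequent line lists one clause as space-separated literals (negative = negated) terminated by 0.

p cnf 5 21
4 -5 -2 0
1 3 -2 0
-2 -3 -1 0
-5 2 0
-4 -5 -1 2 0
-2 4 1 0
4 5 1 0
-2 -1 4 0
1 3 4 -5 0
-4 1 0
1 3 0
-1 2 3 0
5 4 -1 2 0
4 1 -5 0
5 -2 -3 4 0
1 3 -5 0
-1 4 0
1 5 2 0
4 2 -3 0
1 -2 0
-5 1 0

Case x5 = False:
Case x4 = True:
From the singleton clause (x1), x1 = True.
Case x2 = True:
From the singleton clause (¬x3), x3 = False.
This assignment satisfies each clause.
A satisfying assignment: x1: True, x2: True, x3: False, x4: True, x5: False.

Satisfiable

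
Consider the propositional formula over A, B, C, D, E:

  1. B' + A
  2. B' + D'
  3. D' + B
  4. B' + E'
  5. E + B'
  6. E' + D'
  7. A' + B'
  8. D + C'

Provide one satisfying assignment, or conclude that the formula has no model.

Case B = 0:
(D') alone gives D = 0.
(C') alone gives C = 0.
No clause remains; A, E are free.

A: 1,  B: 0,  C: 0,  D: 0,  E: 1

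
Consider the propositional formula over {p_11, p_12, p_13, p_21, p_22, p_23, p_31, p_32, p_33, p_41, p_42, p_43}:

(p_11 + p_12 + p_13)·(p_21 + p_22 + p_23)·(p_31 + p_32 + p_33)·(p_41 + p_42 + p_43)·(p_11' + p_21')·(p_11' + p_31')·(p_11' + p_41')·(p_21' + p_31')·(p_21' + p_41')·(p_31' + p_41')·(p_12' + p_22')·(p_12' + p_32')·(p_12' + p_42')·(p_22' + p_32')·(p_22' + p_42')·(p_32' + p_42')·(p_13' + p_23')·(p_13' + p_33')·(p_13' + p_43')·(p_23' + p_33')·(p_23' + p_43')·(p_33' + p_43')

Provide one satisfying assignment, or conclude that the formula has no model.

Try p_11 = 0.
Try p_12 = 1.
Unit clause (p_22') forces p_22 = 0.
Unit clause (p_32') forces p_32 = 0.
Unit clause (p_42') forces p_42 = 0.
Try p_21 = 1.
Unit clause (p_31') forces p_31 = 0.
Unit clause (p_33) forces p_33 = 1.
Unit clause (p_41') forces p_41 = 0.
Unit clause (p_43) forces p_43 = 1.
That conflicts with the unit clause (p_43').
Undo p_21 and try p_21 = 0.
Unit clause (p_23) forces p_23 = 1.
Unit clause (p_13') forces p_13 = 0.
Unit clause (p_33') forces p_33 = 0.
Unit clause (p_31) forces p_31 = 1.
Unit clause (p_41') forces p_41 = 0.
Unit clause (p_43) forces p_43 = 1.
That conflicts with the unit clause (p_43').
Either choice for p_21 ends in contradiction.
Undo p_12 and try p_12 = 0.
Unit clause (p_13) forces p_13 = 1.
Unit clause (p_23') forces p_23 = 0.
Unit clause (p_33') forces p_33 = 0.
Unit clause (p_43') forces p_43 = 0.
Try p_21 = 1.
Unit clause (p_31') forces p_31 = 0.
Unit clause (p_32) forces p_32 = 1.
Unit clause (p_41') forces p_41 = 0.
Unit clause (p_42) forces p_42 = 1.
That conflicts with the unit clause (p_42').
Undo p_21 and try p_21 = 0.
Unit clause (p_22) forces p_22 = 1.
Unit clause (p_32') forces p_32 = 0.
Unit clause (p_31) forces p_31 = 1.
Unit clause (p_41') forces p_41 = 0.
Unit clause (p_42) forces p_42 = 1.
That conflicts with the unit clause (p_42').
Either choice for p_21 ends in contradiction.
Either choice for p_12 ends in contradiction.
Undo p_11 and try p_11 = 1.
Unit clause (p_21') forces p_21 = 0.
Unit clause (p_31') forces p_31 = 0.
Unit clause (p_41') forces p_41 = 0.
Try p_22 = 1.
Unit clause (p_12') forces p_12 = 0.
Unit clause (p_32') forces p_32 = 0.
Unit clause (p_33) forces p_33 = 1.
Unit clause (p_42') forces p_42 = 0.
Unit clause (p_43) forces p_43 = 1.
That conflicts with the unit clause (p_43').
Undo p_22 and try p_22 = 0.
Unit clause (p_23) forces p_23 = 1.
Unit clause (p_13') forces p_13 = 0.
Unit clause (p_33') forces p_33 = 0.
Unit clause (p_32) forces p_32 = 1.
Unit clause (p_12') forces p_12 = 0.
Unit clause (p_42') forces p_42 = 0.
Unit clause (p_43) forces p_43 = 1.
That conflicts with the unit clause (p_43').
Either choice for p_22 ends in contradiction.
Either choice for p_11 ends in contradiction.

UNSATISFIABLE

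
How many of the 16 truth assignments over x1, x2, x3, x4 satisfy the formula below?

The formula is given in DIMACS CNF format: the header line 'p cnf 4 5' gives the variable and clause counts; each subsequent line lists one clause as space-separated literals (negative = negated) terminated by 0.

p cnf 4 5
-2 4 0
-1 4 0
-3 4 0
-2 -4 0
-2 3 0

There are 2^4 = 16 truth assignments over (x1, x2, x3, x4).
Check each against the 5 clauses (columns in the order x1, x2, x3, x4):
  F F F F  ✓ satisfies all
  F F F T  ✓ satisfies all
  F F T F  ✗ fails (¬x3 ∨ x4)
  F F T T  ✓ satisfies all
  F T F F  ✗ fails (¬x2 ∨ x4)
  F T F T  ✗ fails (¬x2 ∨ ¬x4)
  F T T F  ✗ fails (¬x2 ∨ x4)
  F T T T  ✗ fails (¬x2 ∨ ¬x4)
  T F F F  ✗ fails (¬x1 ∨ x4)
  T F F T  ✓ satisfies all
  T F T F  ✗ fails (¬x1 ∨ x4)
  T F T T  ✓ satisfies all
  T T F F  ✗ fails (¬x2 ∨ x4)
  T T F T  ✗ fails (¬x2 ∨ ¬x4)
  T T T F  ✗ fails (¬x2 ∨ x4)
  T T T T  ✗ fails (¬x2 ∨ ¬x4)
5 of the 16 rows are models.

5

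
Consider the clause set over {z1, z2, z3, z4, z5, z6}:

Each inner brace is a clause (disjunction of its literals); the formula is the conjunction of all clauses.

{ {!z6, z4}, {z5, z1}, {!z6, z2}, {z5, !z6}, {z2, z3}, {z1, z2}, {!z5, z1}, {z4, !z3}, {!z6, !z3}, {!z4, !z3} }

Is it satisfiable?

Case z6 = true:
The clause (z4) is unit, so z4 = true.
The clause (z2) is unit, so z2 = true.
The clause (z5) is unit, so z5 = true.
The clause (z1) is unit, so z1 = true.
The clause (!z3) is unit, so z3 = false.
This assignment satisfies each clause.
A satisfying assignment: z1=true, z2=true, z3=false, z4=true, z5=true, z6=true.

Satisfiable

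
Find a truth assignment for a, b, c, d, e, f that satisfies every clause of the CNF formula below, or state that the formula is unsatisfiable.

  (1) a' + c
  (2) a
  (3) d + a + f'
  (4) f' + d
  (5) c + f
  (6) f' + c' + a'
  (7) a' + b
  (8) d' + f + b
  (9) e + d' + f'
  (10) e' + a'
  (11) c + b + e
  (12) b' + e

From the singleton clause (a), a = 1.
From the singleton clause (c), c = 1.
From the singleton clause (f'), f = 0.
From the singleton clause (b), b = 1.
From the singleton clause (e'), e = 0.
That conflicts with the unit clause (e).

UNSATISFIABLE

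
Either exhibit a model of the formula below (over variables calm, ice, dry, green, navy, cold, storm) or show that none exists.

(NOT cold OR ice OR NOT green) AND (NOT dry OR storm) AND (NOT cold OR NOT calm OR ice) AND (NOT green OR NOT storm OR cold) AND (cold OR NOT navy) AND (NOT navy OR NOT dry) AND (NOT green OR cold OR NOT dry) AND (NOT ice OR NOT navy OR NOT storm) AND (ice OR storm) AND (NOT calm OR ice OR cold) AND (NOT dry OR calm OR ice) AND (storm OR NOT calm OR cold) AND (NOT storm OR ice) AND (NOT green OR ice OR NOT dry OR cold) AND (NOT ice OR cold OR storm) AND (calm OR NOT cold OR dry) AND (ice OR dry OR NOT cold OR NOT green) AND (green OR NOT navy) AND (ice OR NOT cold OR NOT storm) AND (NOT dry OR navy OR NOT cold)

Case dry = false:
Case cold = true:
From the singleton clause (calm), calm = true.
From the singleton clause (ice), ice = true.
Case navy = true:
From the singleton clause (NOT storm), storm = false.
From the singleton clause (green), green = true.
All clauses are satisfied.

calm: true,  ice: true,  dry: false,  green: true,  navy: true,  cold: true,  storm: false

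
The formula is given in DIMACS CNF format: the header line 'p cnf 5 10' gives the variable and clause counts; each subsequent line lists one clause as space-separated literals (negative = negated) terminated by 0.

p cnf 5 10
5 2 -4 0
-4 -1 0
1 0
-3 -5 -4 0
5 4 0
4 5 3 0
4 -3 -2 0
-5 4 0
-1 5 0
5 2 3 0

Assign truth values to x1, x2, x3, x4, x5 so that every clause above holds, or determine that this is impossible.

(x1) alone gives x1 = True.
(¬x4) alone gives x4 = False.
(x5) alone gives x5 = True.
But (¬x5) is also a unit clause — contradiction.

UNSATISFIABLE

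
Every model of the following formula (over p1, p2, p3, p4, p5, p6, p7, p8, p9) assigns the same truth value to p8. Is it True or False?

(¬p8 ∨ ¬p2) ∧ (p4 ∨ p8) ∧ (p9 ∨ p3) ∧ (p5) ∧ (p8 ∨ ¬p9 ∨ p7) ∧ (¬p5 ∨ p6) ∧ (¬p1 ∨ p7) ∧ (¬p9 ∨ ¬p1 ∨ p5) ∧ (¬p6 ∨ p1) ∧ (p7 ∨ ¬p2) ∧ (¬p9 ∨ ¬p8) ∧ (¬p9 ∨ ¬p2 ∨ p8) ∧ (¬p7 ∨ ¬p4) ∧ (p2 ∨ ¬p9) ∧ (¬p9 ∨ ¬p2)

True

Suppose p8 = False.
From the singleton clause (p4), p4 = True.
From the singleton clause (p5), p5 = True.
From the singleton clause (p6), p6 = True.
From the singleton clause (p1), p1 = True.
From the singleton clause (p7), p7 = True.
That conflicts with the unit clause (¬p7).
So every satisfying assignment has p8 = True.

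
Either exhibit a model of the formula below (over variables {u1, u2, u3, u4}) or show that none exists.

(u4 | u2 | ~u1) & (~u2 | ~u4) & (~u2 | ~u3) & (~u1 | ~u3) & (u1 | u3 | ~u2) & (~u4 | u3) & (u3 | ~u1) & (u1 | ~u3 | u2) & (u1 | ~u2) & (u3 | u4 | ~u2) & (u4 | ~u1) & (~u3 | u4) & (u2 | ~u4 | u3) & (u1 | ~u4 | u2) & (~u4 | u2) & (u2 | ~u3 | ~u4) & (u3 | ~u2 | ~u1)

u1: 0,  u2: 0,  u3: 0,  u4: 0

Case u2 = 0:
Unit clause (~u4) forces u4 = 0.
Unit clause (~u1) forces u1 = 0.
Unit clause (~u3) forces u3 = 0.
This assignment satisfies each clause.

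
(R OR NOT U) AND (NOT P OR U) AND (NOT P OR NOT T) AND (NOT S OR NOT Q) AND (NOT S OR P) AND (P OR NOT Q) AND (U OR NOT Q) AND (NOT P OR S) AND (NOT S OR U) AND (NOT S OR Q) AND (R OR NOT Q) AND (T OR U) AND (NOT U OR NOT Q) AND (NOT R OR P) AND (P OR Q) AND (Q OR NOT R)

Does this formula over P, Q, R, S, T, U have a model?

Suppose R = true.
(P) alone gives P = true.
(U) alone gives U = true.
(NOT T) alone gives T = false.
(S) alone gives S = true.
(NOT Q) alone gives Q = false.
Now (Q) is unsatisfied and unit — conflict.
Undo R and try R = false.
(NOT U) alone gives U = false.
(NOT P) alone gives P = false.
(NOT S) alone gives S = false.
(NOT Q) alone gives Q = false.
Now (Q) is unsatisfied and unit — conflict.
Both values of R lead to a conflict.
No assignment satisfies every clause.

Unsatisfiable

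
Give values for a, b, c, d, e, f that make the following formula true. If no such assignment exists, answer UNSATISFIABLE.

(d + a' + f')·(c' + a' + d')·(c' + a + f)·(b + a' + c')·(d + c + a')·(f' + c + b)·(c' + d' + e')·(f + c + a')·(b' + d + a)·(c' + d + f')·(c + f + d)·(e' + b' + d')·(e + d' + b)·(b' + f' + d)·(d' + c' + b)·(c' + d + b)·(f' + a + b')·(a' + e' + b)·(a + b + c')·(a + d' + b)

Branch on d: set d = 0.
Branch on a: set a = 1.
(f') alone gives f = 0.
(c) alone gives c = 1.
(b) alone gives b = 1.
All clauses hold; e can take either value.

a: 1; b: 1; c: 1; d: 0; e: 0; f: 0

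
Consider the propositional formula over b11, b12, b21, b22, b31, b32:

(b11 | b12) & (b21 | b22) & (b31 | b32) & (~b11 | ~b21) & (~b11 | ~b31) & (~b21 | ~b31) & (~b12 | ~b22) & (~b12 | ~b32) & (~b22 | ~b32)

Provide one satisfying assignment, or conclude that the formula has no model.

UNSATISFIABLE

Branch on b11: set b11 = 1.
The clause (~b21) is unit, so b21 = 0.
The clause (b22) is unit, so b22 = 1.
The clause (~b31) is unit, so b31 = 0.
The clause (b32) is unit, so b32 = 1.
That conflicts with the unit clause (~b32).
So b11 must be the other value — set b11 = 0.
The clause (b12) is unit, so b12 = 1.
The clause (~b22) is unit, so b22 = 0.
The clause (b21) is unit, so b21 = 1.
The clause (~b31) is unit, so b31 = 0.
The clause (b32) is unit, so b32 = 1.
That conflicts with the unit clause (~b32).
Either choice for b11 ends in contradiction.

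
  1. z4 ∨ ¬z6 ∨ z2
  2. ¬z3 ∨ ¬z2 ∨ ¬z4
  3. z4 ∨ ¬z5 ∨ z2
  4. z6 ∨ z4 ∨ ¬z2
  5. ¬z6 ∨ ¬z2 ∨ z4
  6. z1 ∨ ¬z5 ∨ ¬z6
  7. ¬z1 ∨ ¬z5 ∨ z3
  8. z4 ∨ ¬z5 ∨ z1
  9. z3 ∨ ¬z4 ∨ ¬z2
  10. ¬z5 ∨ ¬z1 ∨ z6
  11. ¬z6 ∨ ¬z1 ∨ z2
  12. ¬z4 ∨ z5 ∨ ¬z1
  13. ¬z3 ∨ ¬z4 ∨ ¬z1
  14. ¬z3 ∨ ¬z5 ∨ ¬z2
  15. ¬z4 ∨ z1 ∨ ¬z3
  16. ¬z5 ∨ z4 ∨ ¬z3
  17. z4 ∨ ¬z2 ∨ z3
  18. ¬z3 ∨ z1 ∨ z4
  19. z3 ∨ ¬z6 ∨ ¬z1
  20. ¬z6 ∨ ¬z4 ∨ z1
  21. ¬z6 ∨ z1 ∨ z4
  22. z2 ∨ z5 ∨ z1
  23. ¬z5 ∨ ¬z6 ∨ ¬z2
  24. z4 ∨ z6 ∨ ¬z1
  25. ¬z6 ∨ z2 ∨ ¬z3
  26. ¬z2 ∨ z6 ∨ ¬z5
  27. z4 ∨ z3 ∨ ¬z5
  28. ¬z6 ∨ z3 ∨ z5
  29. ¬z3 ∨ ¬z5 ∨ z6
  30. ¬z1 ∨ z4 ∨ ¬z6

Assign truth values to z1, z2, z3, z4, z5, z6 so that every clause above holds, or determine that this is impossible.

z1 ↦ False,  z2 ↦ False,  z3 ↦ False,  z4 ↦ True,  z5 ↦ True,  z6 ↦ False

Suppose z4 = True.
Suppose z3 = False.
The clause (¬z2) is unit, so z2 = False.
Suppose z1 = False.
The clause (¬z6) is unit, so z6 = False.
The clause (z5) is unit, so z5 = True.
All clauses are satisfied.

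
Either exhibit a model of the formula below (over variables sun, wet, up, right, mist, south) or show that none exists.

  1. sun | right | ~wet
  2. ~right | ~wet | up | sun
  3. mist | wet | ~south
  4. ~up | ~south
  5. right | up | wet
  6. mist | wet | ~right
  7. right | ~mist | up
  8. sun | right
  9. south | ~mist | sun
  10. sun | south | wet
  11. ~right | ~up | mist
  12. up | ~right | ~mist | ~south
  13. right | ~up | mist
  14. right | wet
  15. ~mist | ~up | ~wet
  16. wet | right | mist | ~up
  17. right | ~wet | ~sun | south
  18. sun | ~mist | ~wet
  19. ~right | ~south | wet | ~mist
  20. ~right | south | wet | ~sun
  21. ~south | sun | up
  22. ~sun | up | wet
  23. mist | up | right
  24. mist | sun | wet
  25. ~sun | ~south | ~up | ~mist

Case up = 0:
Case right = 1:
Case wet = 1:
The clause (sun) is unit, so sun = 1.
Case mist = 1:
The clause (~south) is unit, so south = 0.
Every clause now holds.

sun=1, wet=1, up=0, right=1, mist=1, south=0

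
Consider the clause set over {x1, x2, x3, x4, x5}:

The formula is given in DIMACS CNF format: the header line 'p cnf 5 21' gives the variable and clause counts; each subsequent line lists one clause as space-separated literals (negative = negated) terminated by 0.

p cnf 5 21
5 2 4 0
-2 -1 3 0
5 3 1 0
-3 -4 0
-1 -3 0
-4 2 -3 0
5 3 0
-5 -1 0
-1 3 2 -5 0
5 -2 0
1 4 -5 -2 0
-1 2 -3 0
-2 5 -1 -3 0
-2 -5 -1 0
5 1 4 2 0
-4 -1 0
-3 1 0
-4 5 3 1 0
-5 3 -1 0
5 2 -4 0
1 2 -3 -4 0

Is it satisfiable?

Try x3 = False.
(x5) alone gives x5 = True.
(¬x1) alone gives x1 = False.
Try x4 = True.
All clauses hold; x2 can take either value.
A satisfying assignment: x1 ↦ False,  x2 ↦ True,  x3 ↦ False,  x4 ↦ True,  x5 ↦ True.

Yes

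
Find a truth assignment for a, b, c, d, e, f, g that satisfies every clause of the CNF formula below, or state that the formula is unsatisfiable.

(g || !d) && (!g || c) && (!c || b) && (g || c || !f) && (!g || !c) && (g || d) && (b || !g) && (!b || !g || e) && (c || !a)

UNSATISFIABLE

Branch on g: set g = true.
From the singleton clause (c), c = true.
Now (!c) is unsatisfied and unit — conflict.
So g must be the other value — set g = false.
From the singleton clause (!d), d = false.
Now (d) is unsatisfied and unit — conflict.
Either choice for g ends in contradiction.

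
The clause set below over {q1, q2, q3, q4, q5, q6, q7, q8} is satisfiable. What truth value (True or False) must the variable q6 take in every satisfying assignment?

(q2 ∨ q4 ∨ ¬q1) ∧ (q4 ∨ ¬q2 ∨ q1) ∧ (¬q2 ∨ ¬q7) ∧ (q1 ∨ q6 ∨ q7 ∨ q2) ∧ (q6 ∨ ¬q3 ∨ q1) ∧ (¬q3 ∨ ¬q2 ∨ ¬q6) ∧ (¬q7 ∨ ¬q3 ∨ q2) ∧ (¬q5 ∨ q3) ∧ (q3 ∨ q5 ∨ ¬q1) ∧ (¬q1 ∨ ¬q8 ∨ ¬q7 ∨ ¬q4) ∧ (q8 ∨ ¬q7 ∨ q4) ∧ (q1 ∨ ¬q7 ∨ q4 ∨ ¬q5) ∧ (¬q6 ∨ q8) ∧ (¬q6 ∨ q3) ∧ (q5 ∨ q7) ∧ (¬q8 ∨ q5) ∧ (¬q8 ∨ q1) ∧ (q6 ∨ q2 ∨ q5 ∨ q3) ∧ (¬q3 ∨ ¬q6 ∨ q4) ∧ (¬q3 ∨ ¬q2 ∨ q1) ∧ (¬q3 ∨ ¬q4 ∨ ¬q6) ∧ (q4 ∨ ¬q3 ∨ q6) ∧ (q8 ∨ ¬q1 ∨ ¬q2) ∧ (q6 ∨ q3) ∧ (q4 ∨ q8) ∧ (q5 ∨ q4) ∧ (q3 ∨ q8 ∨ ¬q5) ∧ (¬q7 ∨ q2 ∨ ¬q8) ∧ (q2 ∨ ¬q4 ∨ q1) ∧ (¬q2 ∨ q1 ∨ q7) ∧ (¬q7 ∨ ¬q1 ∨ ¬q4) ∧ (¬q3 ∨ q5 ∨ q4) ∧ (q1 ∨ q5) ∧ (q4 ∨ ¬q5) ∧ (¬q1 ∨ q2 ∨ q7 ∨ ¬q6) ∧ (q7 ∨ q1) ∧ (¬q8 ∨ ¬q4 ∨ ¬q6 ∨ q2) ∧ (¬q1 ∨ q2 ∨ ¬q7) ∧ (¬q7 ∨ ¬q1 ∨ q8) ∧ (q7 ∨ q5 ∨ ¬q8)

Suppose q6 = True.
(q8) alone gives q8 = True.
(q3) alone gives q3 = True.
(¬q2) alone gives q2 = False.
(¬q7) alone gives q7 = False.
(q5) alone gives q5 = True.
(q1) alone gives q1 = True.
Now (¬q1) is unsatisfied and unit — conflict.
So every satisfying assignment has q6 = False.

False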